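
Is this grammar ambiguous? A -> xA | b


right-linear, alternatives start with distinct terminals 'x' vs 'b': unique leftmost derivation
Unambiguous


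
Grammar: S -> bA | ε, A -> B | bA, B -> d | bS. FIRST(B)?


Per alternative of B: FIRST(d) = {d}; FIRST(bS) = {b}
FIRST(B) = {b, d}


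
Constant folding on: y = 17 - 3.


17 - 3 = 14 at compile time
Optimized: y = 14


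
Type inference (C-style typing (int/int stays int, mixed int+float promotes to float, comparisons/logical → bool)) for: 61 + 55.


Operand types: int + int
Rule: mixed int/float promotes to float; int/int stays int
Result type: int


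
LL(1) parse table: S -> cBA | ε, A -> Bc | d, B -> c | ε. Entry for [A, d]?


For [A, d]: 'd' ∈ FIRST(d)
Entry: A -> d


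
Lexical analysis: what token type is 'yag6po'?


Pattern: letter/underscore followed by alphanumerics, not a keyword
Type: IDENTIFIER


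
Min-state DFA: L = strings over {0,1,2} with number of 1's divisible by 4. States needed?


Track (count of 1) mod 4: states 0..3, accept at 0
Minimal DFA: 4 states


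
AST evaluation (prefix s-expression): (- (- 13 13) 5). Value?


Evaluate inner: (- 13 13) = 0
Evaluate root: (- 0 5) = -5
Result: -5


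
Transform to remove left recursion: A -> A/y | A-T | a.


Left-recursive alternatives: A/y, A-T; non-recursive: a
Introduce A': A -> aA', A' -> /yA' | -TA' | ε


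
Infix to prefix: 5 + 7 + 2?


left-to-right (same/higher precedence on left): tree is (+ (+ 5 7) 2)
Prefix: + + 5 7 2


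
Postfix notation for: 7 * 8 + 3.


Left to right (same or higher precedence on left)
Postfix: 7 8 * 3 +


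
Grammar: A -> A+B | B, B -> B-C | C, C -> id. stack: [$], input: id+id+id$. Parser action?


no handle on stack; shift 'id'
Action: shift


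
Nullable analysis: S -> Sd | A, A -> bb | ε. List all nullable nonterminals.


A nonterminal is nullable iff some alternative derives ε (directly, or every symbol in it is nullable)
Nullable: {A, S}


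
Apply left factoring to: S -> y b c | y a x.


Common prefix: 'y'
Factored: S -> y S', S' -> b c | a x


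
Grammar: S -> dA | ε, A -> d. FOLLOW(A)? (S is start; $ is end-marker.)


$ ∈ FOLLOW(S). For each A -> αBβ: add FIRST(β)\{ε} to FOLLOW(B); if β nullable, add FOLLOW(A).
FOLLOW(A) = {$}


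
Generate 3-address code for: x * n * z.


Break into single-operator statements:
t1 = x * n
t2 = t1 * z


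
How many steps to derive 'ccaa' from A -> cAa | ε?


Derivation: A => cAa => ccAaa => ccaa
Steps: 3


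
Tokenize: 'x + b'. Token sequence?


Scan left to right, longest-match per lexeme
Tokens: ID(x), OP(+), ID(b)


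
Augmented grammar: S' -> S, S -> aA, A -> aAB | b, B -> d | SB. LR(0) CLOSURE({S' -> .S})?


Start: S' -> .S
For each item with dot before a nonterminal B, add B -> .γ for every B-production
Closure: [S' -> .S, S -> .aA]


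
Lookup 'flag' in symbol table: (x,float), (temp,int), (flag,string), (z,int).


Lookup 'flag' → type string


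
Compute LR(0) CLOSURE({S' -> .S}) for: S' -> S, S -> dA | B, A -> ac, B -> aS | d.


Start: S' -> .S
For each item with dot before a nonterminal B, add B -> .γ for every B-production
Closure: [S' -> .S, S -> .dA, S -> .B, B -> .aS, B -> .d]


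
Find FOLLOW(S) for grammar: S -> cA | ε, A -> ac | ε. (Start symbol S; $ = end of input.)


$ ∈ FOLLOW(S). For each A -> αBβ: add FIRST(β)\{ε} to FOLLOW(B); if β nullable, add FOLLOW(A).
FOLLOW(S) = {$}


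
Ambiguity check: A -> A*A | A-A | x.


'x*x-x' has two parse trees (no precedence encoded between * and -)
Ambiguous


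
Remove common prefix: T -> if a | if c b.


Common prefix: 'if'
Factored: T -> if T', T' -> a | c b


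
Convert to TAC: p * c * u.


Break into single-operator statements:
t1 = p * c
t2 = t1 * u


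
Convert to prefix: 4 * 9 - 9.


left-to-right (same/higher precedence on left): tree is (- (* 4 9) 9)
Prefix: - * 4 9 9


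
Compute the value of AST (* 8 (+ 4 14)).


Evaluate inner: (+ 4 14) = 18
Evaluate root: (* 8 18) = 144
Result: 144


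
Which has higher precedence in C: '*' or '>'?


'*' is multiplicative (level 10); '>' is relational (level 7)
Higher level binds tighter
'*' has higher precedence than '>'


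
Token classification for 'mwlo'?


Pattern: letter/underscore followed by alphanumerics, not a keyword
Type: IDENTIFIER


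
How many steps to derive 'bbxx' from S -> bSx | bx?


Derivation: S => bSx => bbxx
Steps: 2


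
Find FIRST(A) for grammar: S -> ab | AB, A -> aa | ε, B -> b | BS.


Per alternative of A: FIRST(aa) = {a}; FIRST(ε) = {ε}
FIRST(A) = {a, ε}


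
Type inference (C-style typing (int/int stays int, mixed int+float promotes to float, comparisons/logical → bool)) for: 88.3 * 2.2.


Operand types: float * float
Rule: mixed int/float promotes to float; int/int stays int
Result type: float


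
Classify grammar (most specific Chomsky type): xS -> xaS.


LHS has context (more than one symbol) and |LHS| ≤ |RHS|
Classification: Type 1 (Context-Sensitive)


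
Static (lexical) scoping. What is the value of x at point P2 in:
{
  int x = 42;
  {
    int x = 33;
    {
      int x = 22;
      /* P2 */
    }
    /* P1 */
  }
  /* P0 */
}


x declared in the same block as P2
x = 22


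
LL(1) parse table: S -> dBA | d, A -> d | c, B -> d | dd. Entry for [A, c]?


For [A, c]: 'c' ∈ FIRST(c)
Entry: A -> c


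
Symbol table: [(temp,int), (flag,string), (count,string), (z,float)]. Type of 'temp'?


Lookup 'temp' → type int


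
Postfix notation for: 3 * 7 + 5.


Left to right (same or higher precedence on left)
Postfix: 3 7 * 5 +


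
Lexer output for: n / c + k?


Scan left to right, longest-match per lexeme
Tokens: ID(n), OP(/), ID(c), OP(+), ID(k)


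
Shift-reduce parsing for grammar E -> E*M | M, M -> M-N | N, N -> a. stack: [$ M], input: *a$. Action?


lookahead ∉ {-} so M won't extend; reduce E -> M
Action: reduce (E -> M)


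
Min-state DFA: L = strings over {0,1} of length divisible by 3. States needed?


Track length mod 3: states 0..2, accept at 0
Minimal DFA: 3 states


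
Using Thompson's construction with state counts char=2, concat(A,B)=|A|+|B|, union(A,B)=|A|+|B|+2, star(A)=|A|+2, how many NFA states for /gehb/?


Syntax tree has 4 char leaf(s), 0 union(s), 0 star(s)
chars contribute 4×2 = 8; each union adds +2; each star adds +2
Total: 8 + 0 + 0 = 8 states


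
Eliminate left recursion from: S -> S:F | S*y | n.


Left-recursive alternatives: S:F, S*y; non-recursive: n
Introduce S': S -> nS', S' -> :FS' | *yS' | ε


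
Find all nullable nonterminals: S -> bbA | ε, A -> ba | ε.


A nonterminal is nullable iff some alternative derives ε (directly, or every symbol in it is nullable)
Nullable: {A, S}


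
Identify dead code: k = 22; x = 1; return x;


k is assigned but never read
Dead: 'k = 22'


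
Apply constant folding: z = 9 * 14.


9 * 14 = 126 at compile time
Optimized: z = 126


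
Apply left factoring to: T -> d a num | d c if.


Common prefix: 'd'
Factored: T -> d T', T' -> a num | c if


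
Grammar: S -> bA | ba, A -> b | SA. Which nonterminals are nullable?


A nonterminal is nullable iff some alternative derives ε (directly, or every symbol in it is nullable)
Nullable: {}


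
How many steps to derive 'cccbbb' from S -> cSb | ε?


Derivation: S => cSb => ccSbb => cccSbbb => cccbbb
Steps: 4


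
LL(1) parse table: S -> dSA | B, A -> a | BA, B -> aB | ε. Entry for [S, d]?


For [S, d]: 'd' ∈ FIRST(dSA)
Entry: S -> dSA


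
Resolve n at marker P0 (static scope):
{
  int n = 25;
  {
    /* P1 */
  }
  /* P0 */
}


n declared in the same block as P0
n = 25


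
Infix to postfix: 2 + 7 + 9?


Left to right (same or higher precedence on left)
Postfix: 2 7 + 9 +


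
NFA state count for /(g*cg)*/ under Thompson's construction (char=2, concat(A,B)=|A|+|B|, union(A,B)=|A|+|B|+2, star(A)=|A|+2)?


Syntax tree has 3 char leaf(s), 0 union(s), 2 star(s)
chars contribute 3×2 = 6; each union adds +2; each star adds +2
Total: 6 + 0 + 4 = 10 states


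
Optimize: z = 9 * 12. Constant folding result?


9 * 12 = 108 at compile time
Optimized: z = 108


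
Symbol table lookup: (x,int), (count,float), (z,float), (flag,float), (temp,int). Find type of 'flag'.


Lookup 'flag' → type float


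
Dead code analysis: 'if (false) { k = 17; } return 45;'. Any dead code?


condition is constant false, so the whole block is unreachable
Dead: 'if (false) { k = 17; }'


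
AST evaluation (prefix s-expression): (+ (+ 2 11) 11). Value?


Evaluate inner: (+ 2 11) = 13
Evaluate root: (+ 13 11) = 24
Result: 24


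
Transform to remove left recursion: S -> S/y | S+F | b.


Left-recursive alternatives: S/y, S+F; non-recursive: b
Introduce S': S -> bS', S' -> /yS' | +FS' | ε


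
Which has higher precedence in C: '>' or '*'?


'*' is multiplicative (level 10); '>' is relational (level 7)
Higher level binds tighter
'*' has higher precedence than '>'


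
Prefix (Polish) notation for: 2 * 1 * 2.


left-to-right (same/higher precedence on left): tree is (* (* 2 1) 2)
Prefix: * * 2 1 2


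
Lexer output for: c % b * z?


Scan left to right, longest-match per lexeme
Tokens: ID(c), OP(%), ID(b), OP(*), ID(z)


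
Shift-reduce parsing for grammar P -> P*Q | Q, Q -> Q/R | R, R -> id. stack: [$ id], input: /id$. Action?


'id' on top is the handle for R -> id
Action: reduce (R -> id)


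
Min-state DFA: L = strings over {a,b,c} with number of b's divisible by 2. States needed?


Track (count of b) mod 2: states 0..1, accept at 0
Minimal DFA: 2 states


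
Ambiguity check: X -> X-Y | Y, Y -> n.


precedence layered via separate nonterminal Y: deterministic
Unambiguous


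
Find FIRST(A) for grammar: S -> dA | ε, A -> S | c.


Per alternative of A: FIRST(S) = {d, ε}; FIRST(c) = {c}
FIRST(A) = {c, d, ε}


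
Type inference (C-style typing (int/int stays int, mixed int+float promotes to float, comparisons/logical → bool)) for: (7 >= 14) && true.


Operand types: bool && bool
Rule: logical operators take bool operands and yield bool
Result type: bool


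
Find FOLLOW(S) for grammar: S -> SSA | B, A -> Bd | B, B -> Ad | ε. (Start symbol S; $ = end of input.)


$ ∈ FOLLOW(S). For each A -> αBβ: add FIRST(β)\{ε} to FOLLOW(B); if β nullable, add FOLLOW(A).
FOLLOW(S) = {$, d}


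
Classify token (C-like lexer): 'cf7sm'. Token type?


Pattern: letter/underscore followed by alphanumerics, not a keyword
Type: IDENTIFIER


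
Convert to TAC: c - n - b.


Break into single-operator statements:
t1 = c - n
t2 = t1 - b


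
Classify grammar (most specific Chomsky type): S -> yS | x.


Right-linear: every RHS is a terminal or a terminal followed by one nonterminal
Classification: Type 3 (Regular)


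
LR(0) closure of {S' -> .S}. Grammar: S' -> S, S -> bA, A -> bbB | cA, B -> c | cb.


Start: S' -> .S
For each item with dot before a nonterminal B, add B -> .γ for every B-production
Closure: [S' -> .S, S -> .bA]


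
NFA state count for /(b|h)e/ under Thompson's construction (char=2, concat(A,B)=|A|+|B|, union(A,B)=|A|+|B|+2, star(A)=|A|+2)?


Syntax tree has 3 char leaf(s), 1 union(s), 0 star(s)
chars contribute 3×2 = 6; each union adds +2; each star adds +2
Total: 6 + 2 + 0 = 8 states


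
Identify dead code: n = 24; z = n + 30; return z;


n is read by z's definition; z is returned
No dead code


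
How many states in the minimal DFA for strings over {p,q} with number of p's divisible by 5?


Track (count of p) mod 5: states 0..4, accept at 0
Minimal DFA: 5 states


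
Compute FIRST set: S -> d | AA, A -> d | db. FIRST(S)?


Per alternative of S: FIRST(d) = {d}; FIRST(AA) = {d}
FIRST(S) = {d}


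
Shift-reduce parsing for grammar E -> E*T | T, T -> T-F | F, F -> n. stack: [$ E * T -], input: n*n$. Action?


no handle; shift 'n'
Action: shift


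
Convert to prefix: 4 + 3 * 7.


'*' binds tighter: tree is (+ 4 (* 3 7))
Prefix: + 4 * 3 7


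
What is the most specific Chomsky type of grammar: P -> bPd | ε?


Single nonterminal LHS, but b^n d^n is not regular
Classification: Type 2 (Context-Free)


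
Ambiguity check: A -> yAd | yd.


balanced y^n…d^n: each string has a unique parse
Unambiguous


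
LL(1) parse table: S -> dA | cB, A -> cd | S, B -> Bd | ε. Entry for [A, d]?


For [A, d]: 'd' ∈ FIRST(S)
Entry: A -> S


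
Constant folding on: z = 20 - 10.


20 - 10 = 10 at compile time
Optimized: z = 10


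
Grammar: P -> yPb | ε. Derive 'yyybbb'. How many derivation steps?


Derivation: P => yPb => yyPbb => yyyPbbb => yyybbb
Steps: 4


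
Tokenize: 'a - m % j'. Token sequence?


Scan left to right, longest-match per lexeme
Tokens: ID(a), OP(-), ID(m), OP(%), ID(j)


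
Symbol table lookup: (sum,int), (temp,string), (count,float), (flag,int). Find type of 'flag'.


Lookup 'flag' → type int


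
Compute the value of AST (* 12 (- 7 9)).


Evaluate inner: (- 7 9) = -2
Evaluate root: (* 12 -2) = -24
Result: -24


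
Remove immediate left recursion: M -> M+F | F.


Left-recursive alternatives: M+F; non-recursive: F
Introduce M': M -> FM', M' -> +FM' | ε


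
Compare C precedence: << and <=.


'<<' is shift (level 8); '<=' is relational (level 7)
Higher level binds tighter
'<<' has higher precedence than '<='


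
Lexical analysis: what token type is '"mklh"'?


Pattern: double-quoted sequence
Type: STRING_LITERAL


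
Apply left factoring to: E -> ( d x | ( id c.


Common prefix: '('
Factored: E -> ( E', E' -> d x | id c


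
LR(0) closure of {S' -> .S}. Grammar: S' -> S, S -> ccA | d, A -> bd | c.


Start: S' -> .S
For each item with dot before a nonterminal B, add B -> .γ for every B-production
Closure: [S' -> .S, S -> .ccA, S -> .d]


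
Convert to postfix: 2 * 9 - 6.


Left to right (same or higher precedence on left)
Postfix: 2 9 * 6 -


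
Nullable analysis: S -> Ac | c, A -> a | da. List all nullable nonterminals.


A nonterminal is nullable iff some alternative derives ε (directly, or every symbol in it is nullable)
Nullable: {}


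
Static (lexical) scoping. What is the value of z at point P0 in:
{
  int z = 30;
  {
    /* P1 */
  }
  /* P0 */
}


z declared in the same block as P0
z = 30


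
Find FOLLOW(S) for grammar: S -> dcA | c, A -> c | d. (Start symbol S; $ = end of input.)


$ ∈ FOLLOW(S). For each A -> αBβ: add FIRST(β)\{ε} to FOLLOW(B); if β nullable, add FOLLOW(A).
FOLLOW(S) = {$}


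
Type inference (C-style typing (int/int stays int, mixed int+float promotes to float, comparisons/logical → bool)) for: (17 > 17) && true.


Operand types: bool && bool
Rule: logical operators take bool operands and yield bool
Result type: bool


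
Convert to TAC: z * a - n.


Break into single-operator statements:
t1 = z * a
t2 = t1 - n


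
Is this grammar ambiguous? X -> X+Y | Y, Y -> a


precedence layered via separate nonterminal Y: deterministic
Unambiguous


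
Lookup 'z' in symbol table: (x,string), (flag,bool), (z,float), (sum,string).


Lookup 'z' → type float


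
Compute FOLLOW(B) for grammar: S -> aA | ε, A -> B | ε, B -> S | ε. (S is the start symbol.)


$ ∈ FOLLOW(S). For each A -> αBβ: add FIRST(β)\{ε} to FOLLOW(B); if β nullable, add FOLLOW(A).
FOLLOW(B) = {$}


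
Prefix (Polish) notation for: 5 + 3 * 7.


'*' binds tighter: tree is (+ 5 (* 3 7))
Prefix: + 5 * 3 7


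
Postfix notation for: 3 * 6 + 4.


Left to right (same or higher precedence on left)
Postfix: 3 6 * 4 +


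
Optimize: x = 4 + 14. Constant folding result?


4 + 14 = 18 at compile time
Optimized: x = 18


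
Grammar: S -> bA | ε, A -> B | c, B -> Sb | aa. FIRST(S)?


Per alternative of S: FIRST(bA) = {b}; FIRST(ε) = {ε}
FIRST(S) = {b, ε}


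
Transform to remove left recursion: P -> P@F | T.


Left-recursive alternatives: P@F; non-recursive: T
Introduce P': P -> TP', P' -> @FP' | ε


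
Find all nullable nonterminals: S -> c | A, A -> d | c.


A nonterminal is nullable iff some alternative derives ε (directly, or every symbol in it is nullable)
Nullable: {}


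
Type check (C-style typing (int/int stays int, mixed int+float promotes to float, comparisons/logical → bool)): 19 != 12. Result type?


Operand types: int != int
Rule: comparison yields bool
Result type: bool


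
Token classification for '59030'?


Pattern: digits only
Type: INTEGER_LITERAL


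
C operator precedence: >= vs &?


'>=' is relational (level 7); '&' is bitwise AND (level 5)
Higher level binds tighter
'>=' has higher precedence than '&'


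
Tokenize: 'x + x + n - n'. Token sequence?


Scan left to right, longest-match per lexeme
Tokens: ID(x), OP(+), ID(x), OP(+), ID(n), OP(-), ID(n)


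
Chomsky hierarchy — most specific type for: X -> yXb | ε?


Single nonterminal LHS, but y^n b^n is not regular
Classification: Type 2 (Context-Free)


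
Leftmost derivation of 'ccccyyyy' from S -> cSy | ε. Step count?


Derivation: S => cSy => ccSyy => cccSyyy => ccccSyyyy => ccccyyyy
Steps: 5


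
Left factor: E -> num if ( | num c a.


Common prefix: 'num'
Factored: E -> num E', E' -> if ( | c a


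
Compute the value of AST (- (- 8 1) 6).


Evaluate inner: (- 8 1) = 7
Evaluate root: (- 7 6) = 1
Result: 1


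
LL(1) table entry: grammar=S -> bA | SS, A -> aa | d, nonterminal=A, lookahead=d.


For [A, d]: 'd' ∈ FIRST(d)
Entry: A -> d


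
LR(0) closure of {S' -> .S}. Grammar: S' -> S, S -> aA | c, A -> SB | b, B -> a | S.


Start: S' -> .S
For each item with dot before a nonterminal B, add B -> .γ for every B-production
Closure: [S' -> .S, S -> .aA, S -> .c]


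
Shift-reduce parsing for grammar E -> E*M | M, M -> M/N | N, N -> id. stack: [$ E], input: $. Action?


start symbol E on stack, input exhausted
Action: accept


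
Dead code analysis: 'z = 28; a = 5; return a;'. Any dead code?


z is assigned but never read
Dead: 'z = 28'


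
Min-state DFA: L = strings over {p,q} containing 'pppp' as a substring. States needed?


KMP-style automaton: 4 progress states + 1 absorbing accept = 5
Minimal DFA: 5 states


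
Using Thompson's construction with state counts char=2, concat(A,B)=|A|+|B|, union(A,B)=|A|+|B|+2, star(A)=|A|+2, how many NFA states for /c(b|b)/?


Syntax tree has 3 char leaf(s), 1 union(s), 0 star(s)
chars contribute 3×2 = 6; each union adds +2; each star adds +2
Total: 6 + 2 + 0 = 8 states


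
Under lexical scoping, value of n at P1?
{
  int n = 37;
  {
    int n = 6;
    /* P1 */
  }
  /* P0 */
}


n declared in the same block as P1
n = 6


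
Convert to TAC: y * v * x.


Break into single-operator statements:
t1 = y * v
t2 = t1 * x


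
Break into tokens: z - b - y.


Scan left to right, longest-match per lexeme
Tokens: ID(z), OP(-), ID(b), OP(-), ID(y)


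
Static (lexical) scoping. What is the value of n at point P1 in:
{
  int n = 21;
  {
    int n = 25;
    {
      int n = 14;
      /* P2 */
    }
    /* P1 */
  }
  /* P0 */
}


n declared in the same block as P1
n = 25


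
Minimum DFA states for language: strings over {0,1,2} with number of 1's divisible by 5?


Track (count of 1) mod 5: states 0..4, accept at 0
Minimal DFA: 5 states


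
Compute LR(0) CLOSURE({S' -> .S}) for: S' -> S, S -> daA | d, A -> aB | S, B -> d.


Start: S' -> .S
For each item with dot before a nonterminal B, add B -> .γ for every B-production
Closure: [S' -> .S, S -> .daA, S -> .d]


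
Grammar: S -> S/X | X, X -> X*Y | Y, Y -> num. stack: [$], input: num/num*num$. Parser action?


no handle on stack; shift 'num'
Action: shift


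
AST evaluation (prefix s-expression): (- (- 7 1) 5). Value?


Evaluate inner: (- 7 1) = 6
Evaluate root: (- 6 5) = 1
Result: 1


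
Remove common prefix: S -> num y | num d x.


Common prefix: 'num'
Factored: S -> num S', S' -> y | d x


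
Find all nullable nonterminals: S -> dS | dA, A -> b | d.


A nonterminal is nullable iff some alternative derives ε (directly, or every symbol in it is nullable)
Nullable: {}


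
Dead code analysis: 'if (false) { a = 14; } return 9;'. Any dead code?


condition is constant false, so the whole block is unreachable
Dead: 'if (false) { a = 14; }'


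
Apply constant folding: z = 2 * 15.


2 * 15 = 30 at compile time
Optimized: z = 30


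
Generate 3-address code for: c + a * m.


Break into single-operator statements:
t1 = a * m
t2 = c + t1


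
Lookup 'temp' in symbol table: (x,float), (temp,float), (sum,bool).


Lookup 'temp' → type float


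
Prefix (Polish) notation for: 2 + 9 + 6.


left-to-right (same/higher precedence on left): tree is (+ (+ 2 9) 6)
Prefix: + + 2 9 6


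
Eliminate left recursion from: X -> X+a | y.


Left-recursive alternatives: X+a; non-recursive: y
Introduce X': X -> yX', X' -> +aX' | ε


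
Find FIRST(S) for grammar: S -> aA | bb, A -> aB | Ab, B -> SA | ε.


Per alternative of S: FIRST(aA) = {a}; FIRST(bb) = {b}
FIRST(S) = {a, b}


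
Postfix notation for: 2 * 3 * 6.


Left to right (same or higher precedence on left)
Postfix: 2 3 * 6 *


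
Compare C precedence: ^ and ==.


'==' is equality (level 6); '^' is bitwise XOR (level 4)
Higher level binds tighter
'==' has higher precedence than '^'


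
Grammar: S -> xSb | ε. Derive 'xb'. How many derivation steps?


Derivation: S => xSb => xb
Steps: 2


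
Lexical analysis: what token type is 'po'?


Pattern: letter/underscore followed by alphanumerics, not a keyword
Type: IDENTIFIER


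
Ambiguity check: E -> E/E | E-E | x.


'x/x-x' has two parse trees (no precedence encoded between / and -)
Ambiguous


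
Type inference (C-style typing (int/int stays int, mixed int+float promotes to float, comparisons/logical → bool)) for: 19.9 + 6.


Operand types: float + int
Rule: mixed int/float promotes to float; int/int stays int
Result type: float


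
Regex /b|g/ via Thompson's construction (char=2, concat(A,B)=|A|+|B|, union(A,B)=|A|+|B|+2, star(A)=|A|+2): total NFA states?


Syntax tree has 2 char leaf(s), 1 union(s), 0 star(s)
chars contribute 2×2 = 4; each union adds +2; each star adds +2
Total: 4 + 2 + 0 = 6 states


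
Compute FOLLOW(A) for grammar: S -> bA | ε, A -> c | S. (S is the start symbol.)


$ ∈ FOLLOW(S). For each A -> αBβ: add FIRST(β)\{ε} to FOLLOW(B); if β nullable, add FOLLOW(A).
FOLLOW(A) = {$}


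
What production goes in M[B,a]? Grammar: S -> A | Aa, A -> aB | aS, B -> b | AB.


For [B, a]: 'a' ∈ FIRST(AB)
Entry: B -> AB


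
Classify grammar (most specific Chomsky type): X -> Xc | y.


Left-linear: every RHS is a terminal or one nonterminal followed by a terminal
Classification: Type 3 (Regular)


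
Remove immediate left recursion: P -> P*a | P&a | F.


Left-recursive alternatives: P*a, P&a; non-recursive: F
Introduce P': P -> FP', P' -> *aP' | &aP' | ε


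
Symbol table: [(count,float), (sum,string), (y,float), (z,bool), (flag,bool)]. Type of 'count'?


Lookup 'count' → type float


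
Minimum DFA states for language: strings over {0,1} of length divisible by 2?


Track length mod 2: states 0..1, accept at 0
Minimal DFA: 2 states


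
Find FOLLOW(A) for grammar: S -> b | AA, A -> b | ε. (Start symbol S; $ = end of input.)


$ ∈ FOLLOW(S). For each A -> αBβ: add FIRST(β)\{ε} to FOLLOW(B); if β nullable, add FOLLOW(A).
FOLLOW(A) = {$, b}


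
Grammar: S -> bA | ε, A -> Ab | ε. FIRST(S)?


Per alternative of S: FIRST(bA) = {b}; FIRST(ε) = {ε}
FIRST(S) = {b, ε}


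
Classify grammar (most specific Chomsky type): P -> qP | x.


Right-linear: every RHS is a terminal or a terminal followed by one nonterminal
Classification: Type 3 (Regular)


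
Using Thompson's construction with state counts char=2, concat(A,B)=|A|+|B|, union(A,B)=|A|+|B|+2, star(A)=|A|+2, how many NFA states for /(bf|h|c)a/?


Syntax tree has 5 char leaf(s), 2 union(s), 0 star(s)
chars contribute 5×2 = 10; each union adds +2; each star adds +2
Total: 10 + 4 + 0 = 14 states


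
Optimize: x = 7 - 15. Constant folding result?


7 - 15 = -8 at compile time
Optimized: x = -8


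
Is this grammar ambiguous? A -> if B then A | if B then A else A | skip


dangling else: 'if B then if B then skip else skip' parses two ways
Ambiguous


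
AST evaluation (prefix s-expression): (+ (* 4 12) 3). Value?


Evaluate inner: (* 4 12) = 48
Evaluate root: (+ 48 3) = 51
Result: 51


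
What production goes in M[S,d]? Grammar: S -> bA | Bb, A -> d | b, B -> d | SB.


For [S, d]: 'd' ∈ FIRST(Bb)
Entry: S -> Bb


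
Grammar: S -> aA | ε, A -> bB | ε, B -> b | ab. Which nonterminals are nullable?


A nonterminal is nullable iff some alternative derives ε (directly, or every symbol in it is nullable)
Nullable: {A, S}


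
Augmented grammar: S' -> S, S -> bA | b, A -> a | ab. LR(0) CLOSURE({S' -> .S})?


Start: S' -> .S
For each item with dot before a nonterminal B, add B -> .γ for every B-production
Closure: [S' -> .S, S -> .bA, S -> .b]


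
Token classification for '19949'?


Pattern: digits only
Type: INTEGER_LITERAL


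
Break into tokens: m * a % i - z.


Scan left to right, longest-match per lexeme
Tokens: ID(m), OP(*), ID(a), OP(%), ID(i), OP(-), ID(z)


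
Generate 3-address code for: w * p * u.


Break into single-operator statements:
t1 = w * p
t2 = t1 * u


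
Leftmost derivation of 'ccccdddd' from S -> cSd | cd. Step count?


Derivation: S => cSd => ccSdd => cccSddd => ccccdddd
Steps: 4


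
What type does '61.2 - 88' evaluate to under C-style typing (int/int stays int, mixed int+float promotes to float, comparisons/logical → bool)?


Operand types: float - int
Rule: mixed int/float promotes to float; int/int stays int
Result type: float


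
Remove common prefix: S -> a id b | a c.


Common prefix: 'a'
Factored: S -> a S', S' -> id b | c


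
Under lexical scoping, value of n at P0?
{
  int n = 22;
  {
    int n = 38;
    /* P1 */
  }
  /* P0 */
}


n declared in the same block as P0
n = 22


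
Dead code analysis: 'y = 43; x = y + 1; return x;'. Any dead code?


y is read by x's definition; x is returned
No dead code


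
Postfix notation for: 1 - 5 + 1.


Left to right (same or higher precedence on left)
Postfix: 1 5 - 1 +


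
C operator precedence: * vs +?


'*' is multiplicative (level 10); '+' is additive (level 9)
Higher level binds tighter
'*' has higher precedence than '+'


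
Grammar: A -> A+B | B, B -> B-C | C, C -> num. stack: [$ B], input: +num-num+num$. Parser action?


lookahead ∉ {-} so B won't extend; reduce A -> B
Action: reduce (A -> B)


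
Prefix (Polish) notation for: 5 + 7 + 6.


left-to-right (same/higher precedence on left): tree is (+ (+ 5 7) 6)
Prefix: + + 5 7 6


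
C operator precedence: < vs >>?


'>>' is shift (level 8); '<' is relational (level 7)
Higher level binds tighter
'>>' has higher precedence than '<'


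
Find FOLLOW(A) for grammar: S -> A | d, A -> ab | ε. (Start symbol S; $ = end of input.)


$ ∈ FOLLOW(S). For each A -> αBβ: add FIRST(β)\{ε} to FOLLOW(B); if β nullable, add FOLLOW(A).
FOLLOW(A) = {$}


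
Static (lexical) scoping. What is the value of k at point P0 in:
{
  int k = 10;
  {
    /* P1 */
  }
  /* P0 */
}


k declared in the same block as P0
k = 10


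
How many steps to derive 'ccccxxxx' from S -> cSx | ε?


Derivation: S => cSx => ccSxx => cccSxxx => ccccSxxxx => ccccxxxx
Steps: 5


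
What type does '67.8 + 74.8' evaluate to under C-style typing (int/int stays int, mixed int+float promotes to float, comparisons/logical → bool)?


Operand types: float + float
Rule: mixed int/float promotes to float; int/int stays int
Result type: float


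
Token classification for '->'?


Pattern: operator symbol
Type: OPERATOR


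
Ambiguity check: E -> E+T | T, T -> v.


precedence layered via separate nonterminal T: deterministic
Unambiguous


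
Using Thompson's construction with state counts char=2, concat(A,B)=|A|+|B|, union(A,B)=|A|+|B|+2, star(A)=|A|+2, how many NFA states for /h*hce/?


Syntax tree has 4 char leaf(s), 0 union(s), 1 star(s)
chars contribute 4×2 = 8; each union adds +2; each star adds +2
Total: 8 + 0 + 2 = 10 states


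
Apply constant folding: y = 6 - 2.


6 - 2 = 4 at compile time
Optimized: y = 4


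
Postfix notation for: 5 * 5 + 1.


Left to right (same or higher precedence on left)
Postfix: 5 5 * 1 +


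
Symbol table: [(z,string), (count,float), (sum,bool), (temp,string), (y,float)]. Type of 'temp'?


Lookup 'temp' → type string


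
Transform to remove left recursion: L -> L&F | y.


Left-recursive alternatives: L&F; non-recursive: y
Introduce L': L -> yL', L' -> &FL' | ε


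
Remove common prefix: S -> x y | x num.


Common prefix: 'x'
Factored: S -> x S', S' -> y | num


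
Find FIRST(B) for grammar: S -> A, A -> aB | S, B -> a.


Per alternative of B: FIRST(a) = {a}
FIRST(B) = {a}


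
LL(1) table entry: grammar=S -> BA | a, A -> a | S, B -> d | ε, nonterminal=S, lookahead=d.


For [S, d]: 'd' ∈ FIRST(BA)
Entry: S -> BA


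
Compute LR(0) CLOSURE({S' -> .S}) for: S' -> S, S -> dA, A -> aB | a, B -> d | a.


Start: S' -> .S
For each item with dot before a nonterminal B, add B -> .γ for every B-production
Closure: [S' -> .S, S -> .dA]


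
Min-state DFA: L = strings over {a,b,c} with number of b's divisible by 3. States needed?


Track (count of b) mod 3: states 0..2, accept at 0
Minimal DFA: 3 states


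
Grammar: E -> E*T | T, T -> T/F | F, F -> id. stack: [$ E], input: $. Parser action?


start symbol E on stack, input exhausted
Action: accept


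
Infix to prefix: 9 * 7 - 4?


left-to-right (same/higher precedence on left): tree is (- (* 9 7) 4)
Prefix: - * 9 7 4


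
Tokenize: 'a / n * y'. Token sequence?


Scan left to right, longest-match per lexeme
Tokens: ID(a), OP(/), ID(n), OP(*), ID(y)


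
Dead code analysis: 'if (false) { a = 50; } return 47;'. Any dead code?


condition is constant false, so the whole block is unreachable
Dead: 'if (false) { a = 50; }'


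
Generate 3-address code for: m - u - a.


Break into single-operator statements:
t1 = m - u
t2 = t1 - a


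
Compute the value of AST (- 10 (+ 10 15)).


Evaluate inner: (+ 10 15) = 25
Evaluate root: (- 10 25) = -15
Result: -15


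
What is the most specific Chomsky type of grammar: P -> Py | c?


Left-linear: every RHS is a terminal or one nonterminal followed by a terminal
Classification: Type 3 (Regular)


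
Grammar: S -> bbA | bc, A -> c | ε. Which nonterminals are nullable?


A nonterminal is nullable iff some alternative derives ε (directly, or every symbol in it is nullable)
Nullable: {A}


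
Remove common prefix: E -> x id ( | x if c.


Common prefix: 'x'
Factored: E -> x E', E' -> id ( | if c


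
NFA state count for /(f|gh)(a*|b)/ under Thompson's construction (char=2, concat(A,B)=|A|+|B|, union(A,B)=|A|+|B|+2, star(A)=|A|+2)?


Syntax tree has 5 char leaf(s), 2 union(s), 1 star(s)
chars contribute 5×2 = 10; each union adds +2; each star adds +2
Total: 10 + 4 + 2 = 16 states


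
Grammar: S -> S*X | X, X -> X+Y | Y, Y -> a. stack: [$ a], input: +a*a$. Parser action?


'a' on top is the handle for Y -> a
Action: reduce (Y -> a)


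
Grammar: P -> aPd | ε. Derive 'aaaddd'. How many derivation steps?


Derivation: P => aPd => aaPdd => aaaPddd => aaaddd
Steps: 4


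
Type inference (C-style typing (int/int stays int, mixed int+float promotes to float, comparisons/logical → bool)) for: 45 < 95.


Operand types: int < int
Rule: comparison yields bool
Result type: bool


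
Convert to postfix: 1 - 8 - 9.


Left to right (same or higher precedence on left)
Postfix: 1 8 - 9 -


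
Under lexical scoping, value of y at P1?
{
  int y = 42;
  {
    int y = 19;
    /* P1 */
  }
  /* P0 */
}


y declared in the same block as P1
y = 19


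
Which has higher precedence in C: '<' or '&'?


'<' is relational (level 7); '&' is bitwise AND (level 5)
Higher level binds tighter
'<' has higher precedence than '&'


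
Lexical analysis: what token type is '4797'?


Pattern: digits only
Type: INTEGER_LITERAL


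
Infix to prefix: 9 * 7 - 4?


left-to-right (same/higher precedence on left): tree is (- (* 9 7) 4)
Prefix: - * 9 7 4


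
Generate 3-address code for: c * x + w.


Break into single-operator statements:
t1 = c * x
t2 = t1 + w


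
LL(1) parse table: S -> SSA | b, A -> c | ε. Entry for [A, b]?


For [A, b]: ε is nullable and 'b' ∈ FOLLOW(A)
Entry: A -> ε


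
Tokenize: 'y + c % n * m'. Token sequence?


Scan left to right, longest-match per lexeme
Tokens: ID(y), OP(+), ID(c), OP(%), ID(n), OP(*), ID(m)


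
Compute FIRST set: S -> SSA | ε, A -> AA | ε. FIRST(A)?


Per alternative of A: FIRST(AA) = {ε}; FIRST(ε) = {ε}
FIRST(A) = {ε}


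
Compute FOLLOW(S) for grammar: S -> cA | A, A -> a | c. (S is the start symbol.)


$ ∈ FOLLOW(S). For each A -> αBβ: add FIRST(β)\{ε} to FOLLOW(B); if β nullable, add FOLLOW(A).
FOLLOW(S) = {$}


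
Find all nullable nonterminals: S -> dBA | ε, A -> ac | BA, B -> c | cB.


A nonterminal is nullable iff some alternative derives ε (directly, or every symbol in it is nullable)
Nullable: {S}


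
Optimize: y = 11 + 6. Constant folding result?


11 + 6 = 17 at compile time
Optimized: y = 17


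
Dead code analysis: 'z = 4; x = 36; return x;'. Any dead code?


z is assigned but never read
Dead: 'z = 4'


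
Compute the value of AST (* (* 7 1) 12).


Evaluate inner: (* 7 1) = 7
Evaluate root: (* 7 12) = 84
Result: 84


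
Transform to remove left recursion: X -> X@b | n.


Left-recursive alternatives: X@b; non-recursive: n
Introduce X': X -> nX', X' -> @bX' | ε


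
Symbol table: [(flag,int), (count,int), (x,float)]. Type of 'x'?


Lookup 'x' → type float


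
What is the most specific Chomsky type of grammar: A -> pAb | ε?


Single nonterminal LHS, but p^n b^n is not regular
Classification: Type 2 (Context-Free)


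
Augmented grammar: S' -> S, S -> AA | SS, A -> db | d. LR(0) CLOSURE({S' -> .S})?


Start: S' -> .S
For each item with dot before a nonterminal B, add B -> .γ for every B-production
Closure: [S' -> .S, S -> .AA, S -> .SS, A -> .db, A -> .d]


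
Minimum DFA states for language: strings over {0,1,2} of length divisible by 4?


Track length mod 4: states 0..3, accept at 0
Minimal DFA: 4 states


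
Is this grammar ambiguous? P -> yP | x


right-linear, alternatives start with distinct terminals 'y' vs 'x': unique leftmost derivation
Unambiguous


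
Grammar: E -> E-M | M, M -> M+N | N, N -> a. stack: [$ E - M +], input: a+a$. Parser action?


no handle; shift 'a'
Action: shift


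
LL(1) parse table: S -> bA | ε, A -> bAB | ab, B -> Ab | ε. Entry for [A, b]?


For [A, b]: 'b' ∈ FIRST(bAB)
Entry: A -> bAB


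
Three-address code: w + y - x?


Break into single-operator statements:
t1 = w + y
t2 = t1 - x


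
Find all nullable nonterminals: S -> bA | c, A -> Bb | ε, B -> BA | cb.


A nonterminal is nullable iff some alternative derives ε (directly, or every symbol in it is nullable)
Nullable: {A}


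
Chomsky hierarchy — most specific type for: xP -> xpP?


LHS has context (more than one symbol) and |LHS| ≤ |RHS|
Classification: Type 1 (Context-Sensitive)


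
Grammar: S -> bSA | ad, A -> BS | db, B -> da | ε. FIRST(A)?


Per alternative of A: FIRST(BS) = {a, b, d}; FIRST(db) = {d}
FIRST(A) = {a, b, d}


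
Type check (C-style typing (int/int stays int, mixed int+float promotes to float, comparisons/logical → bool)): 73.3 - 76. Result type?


Operand types: float - int
Rule: mixed int/float promotes to float; int/int stays int
Result type: float


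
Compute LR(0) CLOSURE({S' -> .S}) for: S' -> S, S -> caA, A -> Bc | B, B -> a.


Start: S' -> .S
For each item with dot before a nonterminal B, add B -> .γ for every B-production
Closure: [S' -> .S, S -> .caA]


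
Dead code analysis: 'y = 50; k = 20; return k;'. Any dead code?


y is assigned but never read
Dead: 'y = 50'


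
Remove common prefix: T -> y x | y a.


Common prefix: 'y'
Factored: T -> y T', T' -> x | a


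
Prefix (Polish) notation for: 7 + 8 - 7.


left-to-right (same/higher precedence on left): tree is (- (+ 7 8) 7)
Prefix: - + 7 8 7


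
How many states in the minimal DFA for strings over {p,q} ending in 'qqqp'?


Track the longest suffix of input matching a prefix of 'qqqp': 5 classes (prefixes of length 0..4)
Minimal DFA: 5 states


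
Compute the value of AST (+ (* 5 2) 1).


Evaluate inner: (* 5 2) = 10
Evaluate root: (+ 10 1) = 11
Result: 11


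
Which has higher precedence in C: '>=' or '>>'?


'>>' is shift (level 8); '>=' is relational (level 7)
Higher level binds tighter
'>>' has higher precedence than '>='


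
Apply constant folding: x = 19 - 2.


19 - 2 = 17 at compile time
Optimized: x = 17


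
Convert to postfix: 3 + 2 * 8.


* has higher precedence, evaluate 2*8 first
Postfix: 3 2 8 * +


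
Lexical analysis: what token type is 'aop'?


Pattern: letter/underscore followed by alphanumerics, not a keyword
Type: IDENTIFIER


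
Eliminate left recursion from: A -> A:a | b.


Left-recursive alternatives: A:a; non-recursive: b
Introduce A': A -> bA', A' -> :aA' | ε


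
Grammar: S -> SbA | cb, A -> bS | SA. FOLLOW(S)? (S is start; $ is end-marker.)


$ ∈ FOLLOW(S). For each A -> αBβ: add FIRST(β)\{ε} to FOLLOW(B); if β nullable, add FOLLOW(A).
FOLLOW(S) = {$, b, c}


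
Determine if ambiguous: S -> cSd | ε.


balanced c^n…d^n: each string has a unique parse
Unambiguous


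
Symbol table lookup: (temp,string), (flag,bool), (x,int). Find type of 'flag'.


Lookup 'flag' → type bool


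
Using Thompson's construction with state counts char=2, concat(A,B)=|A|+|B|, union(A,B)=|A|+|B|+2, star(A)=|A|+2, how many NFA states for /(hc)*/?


Syntax tree has 2 char leaf(s), 0 union(s), 1 star(s)
chars contribute 2×2 = 4; each union adds +2; each star adds +2
Total: 4 + 0 + 2 = 6 states


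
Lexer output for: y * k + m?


Scan left to right, longest-match per lexeme
Tokens: ID(y), OP(*), ID(k), OP(+), ID(m)


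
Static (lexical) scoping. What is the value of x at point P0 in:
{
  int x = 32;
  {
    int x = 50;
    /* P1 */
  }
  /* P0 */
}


x declared in the same block as P0
x = 32


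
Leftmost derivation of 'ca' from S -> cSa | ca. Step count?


Derivation: S => ca
Steps: 1


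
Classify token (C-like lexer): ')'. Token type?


Pattern: delimiter/punctuation
Type: PUNCTUATION


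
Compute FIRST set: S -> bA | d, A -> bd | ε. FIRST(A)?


Per alternative of A: FIRST(bd) = {b}; FIRST(ε) = {ε}
FIRST(A) = {b, ε}


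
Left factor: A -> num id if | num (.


Common prefix: 'num'
Factored: A -> num A', A' -> id if | (
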